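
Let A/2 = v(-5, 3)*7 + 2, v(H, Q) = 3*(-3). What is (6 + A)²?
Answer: 13456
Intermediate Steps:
v(H, Q) = -9
A = -122 (A = 2*(-9*7 + 2) = 2*(-63 + 2) = 2*(-61) = -122)
(6 + A)² = (6 - 122)² = (-116)² = 13456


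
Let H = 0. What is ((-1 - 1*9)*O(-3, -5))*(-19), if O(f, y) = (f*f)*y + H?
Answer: -8550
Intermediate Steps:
O(f, y) = y*f² (O(f, y) = (f*f)*y + 0 = f²*y + 0 = y*f² + 0 = y*f²)
((-1 - 1*9)*O(-3, -5))*(-19) = ((-1 - 1*9)*(-5*(-3)²))*(-19) = ((-1 - 9)*(-5*9))*(-19) = -10*(-45)*(-19) = 450*(-19) = -8550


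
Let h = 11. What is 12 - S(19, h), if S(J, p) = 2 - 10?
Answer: 20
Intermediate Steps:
S(J, p) = -8
12 - S(19, h) = 12 - 1*(-8) = 12 + 8 = 20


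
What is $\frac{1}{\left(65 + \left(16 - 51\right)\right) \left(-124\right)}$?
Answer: $- \frac{1}{3720} \approx -0.00026882$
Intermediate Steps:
$\frac{1}{\left(65 + \left(16 - 51\right)\right) \left(-124\right)} = \frac{1}{\left(65 - 35\right) \left(-124\right)} = \frac{1}{30 \left(-124\right)} = \frac{1}{-3720} = - \frac{1}{3720}$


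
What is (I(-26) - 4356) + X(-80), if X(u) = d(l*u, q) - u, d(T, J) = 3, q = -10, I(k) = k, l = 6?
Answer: -4299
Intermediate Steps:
X(u) = 3 - u
(I(-26) - 4356) + X(-80) = (-26 - 4356) + (3 - 1*(-80)) = -4382 + (3 + 80) = -4382 + 83 = -4299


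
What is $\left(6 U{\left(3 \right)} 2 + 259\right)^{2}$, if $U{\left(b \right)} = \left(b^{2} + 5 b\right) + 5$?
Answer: $368449$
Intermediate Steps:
$U{\left(b \right)} = 5 + b^{2} + 5 b$
$\left(6 U{\left(3 \right)} 2 + 259\right)^{2} = \left(6 \left(5 + 3^{2} + 5 \cdot 3\right) 2 + 259\right)^{2} = \left(6 \left(5 + 9 + 15\right) 2 + 259\right)^{2} = \left(6 \cdot 29 \cdot 2 + 259\right)^{2} = \left(174 \cdot 2 + 259\right)^{2} = \left(348 + 259\right)^{2} = 607^{2} = 368449$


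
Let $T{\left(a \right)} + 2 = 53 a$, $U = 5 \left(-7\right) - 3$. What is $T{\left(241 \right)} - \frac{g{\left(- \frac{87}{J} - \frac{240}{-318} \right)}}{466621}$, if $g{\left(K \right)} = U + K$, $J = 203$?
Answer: $\frac{2210869443438}{173116391} \approx 12771.0$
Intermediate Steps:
$U = -38$ ($U = -35 - 3 = -38$)
$g{\left(K \right)} = -38 + K$
$T{\left(a \right)} = -2 + 53 a$
$T{\left(241 \right)} - \frac{g{\left(- \frac{87}{J} - \frac{240}{-318} \right)}}{466621} = \left(-2 + 53 \cdot 241\right) - \frac{-38 - \left(- \frac{40}{53} + \frac{3}{7}\right)}{466621} = \left(-2 + 12773\right) - \left(-38 - - \frac{121}{371}\right) \frac{1}{466621} = 12771 - \left(-38 + \left(- \frac{3}{7} + \frac{40}{53}\right)\right) \frac{1}{466621} = 12771 - \left(-38 + \frac{121}{371}\right) \frac{1}{466621} = 12771 - \left(- \frac{13977}{371}\right) \frac{1}{466621} = 12771 - - \frac{13977}{173116391} = 12771 + \frac{13977}{173116391} = \frac{2210869443438}{173116391}$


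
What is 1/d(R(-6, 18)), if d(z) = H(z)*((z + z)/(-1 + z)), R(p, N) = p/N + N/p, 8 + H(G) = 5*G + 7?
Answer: -39/1060 ≈ -0.036792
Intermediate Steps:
H(G) = -1 + 5*G (H(G) = -8 + (5*G + 7) = -8 + (7 + 5*G) = -1 + 5*G)
R(p, N) = N/p + p/N
d(z) = 2*z*(-1 + 5*z)/(-1 + z) (d(z) = (-1 + 5*z)*((z + z)/(-1 + z)) = (-1 + 5*z)*((2*z)/(-1 + z)) = (-1 + 5*z)*(2*z/(-1 + z)) = 2*z*(-1 + 5*z)/(-1 + z))
1/d(R(-6, 18)) = 1/(2*(18/(-6) - 6/18)*(-1 + 5*(18/(-6) - 6/18))/(-1 + (18/(-6) - 6/18))) = 1/(2*(18*(-⅙) - 6*1/18)*(-1 + 5*(18*(-⅙) - 6*1/18))/(-1 + (18*(-⅙) - 6*1/18))) = 1/(2*(-3 - ⅓)*(-1 + 5*(-3 - ⅓))/(-1 + (-3 - ⅓))) = 1/(2*(-10/3)*(-1 + 5*(-10/3))/(-1 - 10/3)) = 1/(2*(-10/3)*(-1 - 50/3)/(-13/3)) = 1/(2*(-10/3)*(-3/13)*(-53/3)) = 1/(-1060/39) = -39/1060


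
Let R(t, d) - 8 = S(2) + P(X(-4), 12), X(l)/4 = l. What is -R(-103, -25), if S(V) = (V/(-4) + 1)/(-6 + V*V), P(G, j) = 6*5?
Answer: -151/4 ≈ -37.750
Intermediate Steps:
X(l) = 4*l
P(G, j) = 30
S(V) = (1 - V/4)/(-6 + V²) (S(V) = (V*(-¼) + 1)/(-6 + V²) = (-V/4 + 1)/(-6 + V²) = (1 - V/4)/(-6 + V²))
R(t, d) = 151/4 (R(t, d) = 8 + ((4 - 1*2)/(4*(-6 + 2²)) + 30) = 8 + ((4 - 2)/(4*(-6 + 4)) + 30) = 8 + ((¼)*2/(-2) + 30) = 8 + ((¼)*(-½)*2 + 30) = 8 + (-¼ + 30) = 8 + 119/4 = 151/4)
-R(-103, -25) = -1*151/4 = -151/4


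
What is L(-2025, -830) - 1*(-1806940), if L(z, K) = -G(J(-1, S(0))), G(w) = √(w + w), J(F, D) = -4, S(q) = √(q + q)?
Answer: 1806940 - 2*I*√2 ≈ 1.8069e+6 - 2.8284*I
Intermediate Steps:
S(q) = √2*√q (S(q) = √(2*q) = √2*√q)
G(w) = √2*√w (G(w) = √(2*w) = √2*√w)
L(z, K) = -2*I*√2 (L(z, K) = -√2*√(-4) = -√2*2*I = -2*I*√2)
L(-2025, -830) - 1*(-1806940) = -2*I*√2 - 1*(-1806940) = -2*I*√2 + 1806940 = 1806940 - 2*I*√2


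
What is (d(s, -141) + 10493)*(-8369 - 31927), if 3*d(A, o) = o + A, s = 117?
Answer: -422503560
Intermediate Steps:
d(A, o) = A/3 + o/3 (d(A, o) = (o + A)/3 = (A + o)/3 = A/3 + o/3)
(d(s, -141) + 10493)*(-8369 - 31927) = (((⅓)*117 + (⅓)*(-141)) + 10493)*(-8369 - 31927) = ((39 - 47) + 10493)*(-40296) = (-8 + 10493)*(-40296) = 10485*(-40296) = -422503560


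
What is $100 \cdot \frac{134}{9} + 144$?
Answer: $\frac{14696}{9} \approx 1632.9$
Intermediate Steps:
$100 \cdot \frac{134}{9} + 144 = \frac{13400}{9} + 144 = \frac{14696}{9}$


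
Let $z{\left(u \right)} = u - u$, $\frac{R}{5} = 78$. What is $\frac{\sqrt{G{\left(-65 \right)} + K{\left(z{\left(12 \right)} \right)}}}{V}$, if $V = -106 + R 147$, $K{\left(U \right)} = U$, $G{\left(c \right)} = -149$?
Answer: $\frac{i \sqrt{149}}{57224} \approx 0.00021331 i$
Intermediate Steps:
$R = 390$ ($R = 5 \cdot 78 = 390$)
$z{\left(u \right)} = 0$
$V = 57224$ ($V = -106 + 390 \cdot 147 = -106 + 57330 = 57224$)
$\frac{\sqrt{G{\left(-65 \right)} + K{\left(z{\left(12 \right)} \right)}}}{V} = \frac{\sqrt{-149 + 0}}{57224} = \sqrt{-149} \cdot \frac{1}{57224} = i \sqrt{149} \cdot \frac{1}{57224} = \frac{i \sqrt{149}}{57224}$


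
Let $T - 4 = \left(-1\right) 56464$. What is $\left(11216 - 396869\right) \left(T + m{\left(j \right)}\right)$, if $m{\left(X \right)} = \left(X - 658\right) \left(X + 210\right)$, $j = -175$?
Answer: $33017681595$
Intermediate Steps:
$T = -56460$ ($T = 4 - 56464 = -56460$)
$m{\left(X \right)} = \left(-658 + X\right) \left(210 + X\right)$
$\left(11216 - 396869\right) \left(T + m{\left(j \right)}\right) = \left(11216 - 396869\right) \left(-56460 - \left(59780 - 30625\right)\right) = - 385653 \left(-56460 + \left(-138180 + 30625 + 78400\right)\right) = - 385653 \left(-56460 - 29155\right) = \left(-385653\right) \left(-85615\right) = 33017681595$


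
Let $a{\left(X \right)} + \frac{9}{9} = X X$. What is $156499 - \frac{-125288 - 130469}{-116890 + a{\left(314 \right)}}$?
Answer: $\frac{2862893448}{18295} \approx 1.5649 \cdot 10^{5}$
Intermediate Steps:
$a{\left(X \right)} = -1 + X^{2}$ ($a{\left(X \right)} = -1 + X X = -1 + X^{2}$)
$156499 - \frac{-125288 - 130469}{-116890 + a{\left(314 \right)}} = 156499 - \frac{-125288 - 130469}{-116890 - \left(1 - 314^{2}\right)} = 156499 - - \frac{255757}{-116890 + \left(-1 + 98596\right)} = 156499 - - \frac{255757}{-116890 + 98595} = 156499 - - \frac{255757}{-18295} = 156499 - \left(-255757\right) \left(- \frac{1}{18295}\right) = 156499 - \frac{255757}{18295} = \frac{2862893448}{18295}$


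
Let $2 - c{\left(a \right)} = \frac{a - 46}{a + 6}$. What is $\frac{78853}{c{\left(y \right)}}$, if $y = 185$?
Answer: $\frac{15060923}{243} \approx 61979.0$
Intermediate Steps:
$c{\left(a \right)} = 2 - \frac{-46 + a}{6 + a}$ ($c{\left(a \right)} = 2 - \frac{a - 46}{a + 6} = 2 - \frac{-46 + a}{6 + a}$)
$\frac{78853}{c{\left(y \right)}} = \frac{78853}{\frac{1}{6 + 185} \left(58 + 185\right)} = \frac{78853}{\frac{1}{191} \cdot 243} = \frac{78853}{\frac{243}{191}} = 78853 \cdot \frac{191}{243} = \frac{15060923}{243}$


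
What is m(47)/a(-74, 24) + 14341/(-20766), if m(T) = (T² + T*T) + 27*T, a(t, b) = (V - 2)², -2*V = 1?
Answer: 472026443/519150 ≈ 909.23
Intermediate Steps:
V = -½ (V = -½*1 = -½ ≈ -0.50000)
a(t, b) = 25/4 (a(t, b) = (-½ - 2)² = (-5/2)² = 25/4)
m(T) = 2*T² + 27*T (m(T) = (T² + T²) + 27*T = 2*T² + 27*T)
m(47)/a(-74, 24) + 14341/(-20766) = (47*(27 + 2*47))/(25/4) + 14341/(-20766) = (47*(27 + 94))*(4/25) + 14341*(-1/20766) = (47*121)*(4/25) - 14341/20766 = 5687*(4/25) - 14341/20766 = 22748/25 - 14341/20766 = 472026443/519150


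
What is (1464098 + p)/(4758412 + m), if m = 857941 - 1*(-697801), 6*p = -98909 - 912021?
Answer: 3886829/18942462 ≈ 0.20519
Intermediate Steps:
p = -505465/3 (p = (-98909 - 912021)/6 = (1/6)*(-1010930) = -505465/3 ≈ -1.6849e+5)
m = 1555742 (m = 857941 + 697801 = 1555742)
(1464098 + p)/(4758412 + m) = (1464098 - 505465/3)/(4758412 + 1555742) = (3886829/3)/6314154 = (3886829/3)*(1/6314154) = 3886829/18942462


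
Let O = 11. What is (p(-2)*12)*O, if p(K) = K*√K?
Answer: -264*I*√2 ≈ -373.35*I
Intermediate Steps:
p(K) = K^(3/2)
(p(-2)*12)*O = ((-2)^(3/2)*12)*11 = (-2*I*√2*12)*11 = -24*I*√2*11 = -264*I*√2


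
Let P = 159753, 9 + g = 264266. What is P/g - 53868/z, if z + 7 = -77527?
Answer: 13310642589/10244451119 ≈ 1.2993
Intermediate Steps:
g = 264257 (g = -9 + 264266 = 264257)
z = -77534 (z = -7 - 77527 = -77534)
P/g - 53868/z = 159753/264257 - 53868/(-77534) = 159753*(1/264257) - 53868*(-1/77534) = 159753/264257 + 26934/38767 = 13310642589/10244451119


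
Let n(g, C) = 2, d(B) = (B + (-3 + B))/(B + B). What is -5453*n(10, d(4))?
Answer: -10906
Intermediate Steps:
d(B) = (-3 + 2*B)/(2*B) (d(B) = (-3 + 2*B)/((2*B)) = (-3 + 2*B)*(1/(2*B)) = (-3 + 2*B)/(2*B))
-5453*n(10, d(4)) = -5453*2 = -10906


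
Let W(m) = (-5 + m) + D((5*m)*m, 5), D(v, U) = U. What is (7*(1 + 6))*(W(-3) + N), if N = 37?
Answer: 1666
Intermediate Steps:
W(m) = m (W(m) = (-5 + m) + 5 = m)
(7*(1 + 6))*(W(-3) + N) = (7*(1 + 6))*(-3 + 37) = (7*7)*34 = 49*34 = 1666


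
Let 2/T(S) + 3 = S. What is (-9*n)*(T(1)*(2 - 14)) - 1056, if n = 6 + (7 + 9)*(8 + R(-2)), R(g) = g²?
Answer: -22440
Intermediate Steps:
T(S) = 2/(-3 + S)
n = 198 (n = 6 + (7 + 9)*(8 + (-2)²) = 6 + 16*(8 + 4) = 6 + 16*12 = 6 + 192 = 198)
(-9*n)*(T(1)*(2 - 14)) - 1056 = (-9*198)*((2/(-3 + 1))*(2 - 14)) - 1056 = -1782*2/(-2)*(-12) - 1056 = -1782*2*(-½)*(-12) - 1056 = -(-1782)*(-12) - 1056 = -1782*12 - 1056 = -21384 - 1056 = -22440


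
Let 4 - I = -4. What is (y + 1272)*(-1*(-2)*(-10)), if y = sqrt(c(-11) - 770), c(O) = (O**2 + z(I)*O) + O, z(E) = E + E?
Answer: -25440 - 40*I*sqrt(209) ≈ -25440.0 - 578.27*I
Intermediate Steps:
I = 8 (I = 4 - 1*(-4) = 4 + 4 = 8)
z(E) = 2*E
c(O) = O**2 + 17*O (c(O) = (O**2 + (2*8)*O) + O = (O**2 + 16*O) + O = O**2 + 17*O)
y = 2*I*sqrt(209) (y = sqrt(-11*(17 - 11) - 770) = sqrt(-11*6 - 770) = sqrt(-66 - 770) = sqrt(-836) = 2*I*sqrt(209) ≈ 28.914*I)
(y + 1272)*(-1*(-2)*(-10)) = (2*I*sqrt(209) + 1272)*(-1*(-2)*(-10)) = (1272 + 2*I*sqrt(209))*(2*(-10)) = (1272 + 2*I*sqrt(209))*(-20) = -25440 - 40*I*sqrt(209)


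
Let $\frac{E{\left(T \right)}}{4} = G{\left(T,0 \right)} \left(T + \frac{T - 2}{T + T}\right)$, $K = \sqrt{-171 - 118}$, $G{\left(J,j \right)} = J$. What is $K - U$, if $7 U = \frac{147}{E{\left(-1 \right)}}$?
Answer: $\frac{21}{2} + 17 i \approx 10.5 + 17.0 i$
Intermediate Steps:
$K = 17 i$ ($K = \sqrt{-289} = 17 i \approx 17.0 i$)
$E{\left(T \right)} = 4 T \left(T + \frac{-2 + T}{2 T}\right)$ ($E{\left(T \right)} = 4 T \left(T + \frac{T - 2}{T + T}\right) = 4 T \left(T + \frac{-2 + T}{2 T}\right)$)
$U = - \frac{21}{2}$ ($U = \frac{147 \frac{1}{-4 + 2 \left(-1\right) \left(1 + 2 \left(-1\right)\right)}}{7} = \frac{147 \frac{1}{-4 + 2 \left(-1\right) \left(1 - 2\right)}}{7} = \frac{147 \frac{1}{-4 + 2 \left(-1\right) \left(-1\right)}}{7} = \frac{147 \frac{1}{-4 + 2}}{7} = \frac{147 \frac{1}{-2}}{7} = \frac{147 \left(- \frac{1}{2}\right)}{7} = \frac{1}{7} \left(- \frac{147}{2}\right) = - \frac{21}{2} \approx -10.5$)
$K - U = 17 i - - \frac{21}{2} = 17 i + \frac{21}{2} = \frac{21}{2} + 17 i$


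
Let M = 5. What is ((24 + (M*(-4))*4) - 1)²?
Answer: 3249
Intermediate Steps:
((24 + (M*(-4))*4) - 1)² = ((24 + (5*(-4))*4) - 1)² = ((24 - 20*4) - 1)² = ((24 - 80) - 1)² = (-56 - 1)² = (-57)² = 3249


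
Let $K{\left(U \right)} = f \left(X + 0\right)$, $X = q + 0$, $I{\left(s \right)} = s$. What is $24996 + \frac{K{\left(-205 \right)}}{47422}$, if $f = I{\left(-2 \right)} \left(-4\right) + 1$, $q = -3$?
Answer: $\frac{1185360285}{47422} \approx 24996.0$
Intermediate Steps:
$f = 9$ ($f = \left(-2\right) \left(-4\right) + 1 = 8 + 1 = 9$)
$X = -3$ ($X = -3 + 0 = -3$)
$K{\left(U \right)} = -27$ ($K{\left(U \right)} = 9 \left(-3 + 0\right) = 9 \left(-3\right) = -27$)
$24996 + \frac{K{\left(-205 \right)}}{47422} = 24996 - \frac{27}{47422} = \frac{1185360285}{47422}$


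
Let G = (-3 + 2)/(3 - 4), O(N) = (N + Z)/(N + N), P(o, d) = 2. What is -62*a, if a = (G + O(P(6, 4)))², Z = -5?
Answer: -31/8 ≈ -3.8750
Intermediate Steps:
O(N) = (-5 + N)/(2*N) (O(N) = (N - 5)/(N + N) = (-5 + N)/((2*N)) = (-5 + N)*(1/(2*N)) = (-5 + N)/(2*N))
G = 1 (G = -1/(-1) = -1*(-1) = 1)
a = 1/16 (a = (1 + (½)*(-5 + 2)/2)² = (1 + (½)*(½)*(-3))² = (1 - ¾)² = (¼)² = 1/16 ≈ 0.062500)
-62*a = -62*1/16 = -31/8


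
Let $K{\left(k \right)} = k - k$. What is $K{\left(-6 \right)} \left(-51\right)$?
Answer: $0$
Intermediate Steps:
$K{\left(k \right)} = 0$
$K{\left(-6 \right)} \left(-51\right) = 0 \left(-51\right) = 0$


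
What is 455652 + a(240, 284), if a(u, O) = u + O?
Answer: 456176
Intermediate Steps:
a(u, O) = O + u
455652 + a(240, 284) = 455652 + (284 + 240) = 455652 + 524 = 456176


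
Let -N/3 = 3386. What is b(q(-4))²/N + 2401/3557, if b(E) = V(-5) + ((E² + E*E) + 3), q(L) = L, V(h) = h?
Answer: 3531343/6022001 ≈ 0.58641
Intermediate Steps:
N = -10158 (N = -3*3386 = -10158)
b(E) = -2 + 2*E² (b(E) = -5 + ((E² + E*E) + 3) = -5 + ((E² + E²) + 3) = -5 + (2*E² + 3) = -5 + (3 + 2*E²) = -2 + 2*E²)
b(q(-4))²/N + 2401/3557 = (-2 + 2*(-4)²)²/(-10158) + 2401/3557 = (-2 + 2*16)²*(-1/10158) + 2401*(1/3557) = (-2 + 32)²*(-1/10158) + 2401/3557 = 30²*(-1/10158) + 2401/3557 = 900*(-1/10158) + 2401/3557 = -150/1693 + 2401/3557 = 3531343/6022001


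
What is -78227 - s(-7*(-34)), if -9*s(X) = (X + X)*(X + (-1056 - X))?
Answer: -402233/3 ≈ -1.3408e+5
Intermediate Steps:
s(X) = 704*X/3 (s(X) = -(X + X)*(X + (-1056 - X))/9 = -2*X*(-1056)/9 = -(-704)*X/3 = 704*X/3)
-78227 - s(-7*(-34)) = -78227 - 704*(-7*(-34))/3 = -78227 - 704*238/3 = -78227 - 1*167552/3 = -78227 - 167552/3 = -402233/3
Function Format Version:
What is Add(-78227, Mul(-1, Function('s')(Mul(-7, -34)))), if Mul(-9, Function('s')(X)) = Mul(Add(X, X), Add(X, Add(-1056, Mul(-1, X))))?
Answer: Rational(-402233, 3) ≈ -1.3408e+5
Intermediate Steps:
Function('s')(X) = Mul(Rational(704, 3), X) (Function('s')(X) = Mul(Rational(-1, 9), Mul(Add(X, X), Add(X, Add(-1056, Mul(-1, X))))) = Mul(Rational(-1, 9), Mul(Mul(2, X), -1056)) = Mul(Rational(-1, 9), Mul(-2112, X)) = Mul(Rational(704, 3), X))
Add(-78227, Mul(-1, Function('s')(Mul(-7, -34)))) = Add(-78227, Mul(-1, Mul(Rational(704, 3), Mul(-7, -34)))) = Add(-78227, Mul(-1, Mul(Rational(704, 3), 238))) = Add(-78227, Mul(-1, Rational(167552, 3))) = Add(-78227, Rational(-167552, 3)) = Rational(-402233, 3)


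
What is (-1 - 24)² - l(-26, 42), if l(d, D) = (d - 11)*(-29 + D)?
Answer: 1106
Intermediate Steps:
l(d, D) = (-29 + D)*(-11 + d) (l(d, D) = (-11 + d)*(-29 + D) = (-29 + D)*(-11 + d))
(-1 - 24)² - l(-26, 42) = (-1 - 24)² - (319 - 29*(-26) - 11*42 + 42*(-26)) = (-25)² - (319 + 754 - 462 - 1092) = 625 - 1*(-481) = 625 + 481 = 1106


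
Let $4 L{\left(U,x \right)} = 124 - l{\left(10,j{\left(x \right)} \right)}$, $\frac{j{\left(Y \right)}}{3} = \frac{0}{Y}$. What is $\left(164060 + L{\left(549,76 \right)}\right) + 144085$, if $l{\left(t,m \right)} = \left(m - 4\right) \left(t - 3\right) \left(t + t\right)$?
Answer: $308316$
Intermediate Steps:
$j{\left(Y \right)} = 0$ ($j{\left(Y \right)} = 3 \frac{0}{Y} = 3 \cdot 0 = 0$)
$l{\left(t,m \right)} = 2 t \left(-4 + m\right) \left(-3 + t\right)$ ($l{\left(t,m \right)} = \left(-4 + m\right) \left(-3 + t\right) 2 t = \left(-4 + m\right) 2 t \left(-3 + t\right) = 2 t \left(-4 + m\right) \left(-3 + t\right)$)
$L{\left(U,x \right)} = 171$ ($L{\left(U,x \right)} = \frac{124 - 2 \cdot 10 \left(12 - 40 - 0 + 0 \cdot 10\right)}{4} = \frac{124 - 2 \cdot 10 \left(12 - 40 + 0 + 0\right)}{4} = \frac{124 - 2 \cdot 10 \left(-28\right)}{4} = \frac{124 - -560}{4} = \frac{124 + 560}{4} = \frac{1}{4} \cdot 684 = 171$)
$\left(164060 + L{\left(549,76 \right)}\right) + 144085 = \left(164060 + 171\right) + 144085 = 164231 + 144085 = 308316$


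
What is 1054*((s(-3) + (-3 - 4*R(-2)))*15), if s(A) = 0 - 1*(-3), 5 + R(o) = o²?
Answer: 63240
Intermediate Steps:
R(o) = -5 + o²
s(A) = 3 (s(A) = 0 + 3 = 3)
1054*((s(-3) + (-3 - 4*R(-2)))*15) = 1054*((3 + (-3 - 4*(-5 + (-2)²)))*15) = 1054*((3 + (-3 - 4*(-5 + 4)))*15) = 1054*((3 + (-3 - 4*(-1)))*15) = 1054*((3 + (-3 + 4))*15) = 1054*((3 + 1)*15) = 1054*(4*15) = 1054*60 = 63240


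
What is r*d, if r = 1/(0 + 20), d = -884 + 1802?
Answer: 459/10 ≈ 45.900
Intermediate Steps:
d = 918
r = 1/20 ≈ 0.050000
r*d = (1/20)*918 = 459/10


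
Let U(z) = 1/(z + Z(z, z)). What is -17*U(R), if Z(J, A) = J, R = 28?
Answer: -17/56 ≈ -0.30357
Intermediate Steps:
U(z) = 1/(2*z) (U(z) = 1/(z + z) = 1/(2*z))
-17*U(R) = -17/(2*28) = -17*1/56 = -17/56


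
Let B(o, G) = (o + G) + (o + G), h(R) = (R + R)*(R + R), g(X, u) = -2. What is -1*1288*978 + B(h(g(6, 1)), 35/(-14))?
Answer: -1259637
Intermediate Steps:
h(R) = 4*R² (h(R) = (2*R)*(2*R) = 4*R²)
B(o, G) = 2*G + 2*o (B(o, G) = (G + o) + (G + o) = 2*G + 2*o)
-1*1288*978 + B(h(g(6, 1)), 35/(-14)) = -1*1288*978 + (2*(35/(-14)) + 2*(4*(-2)²)) = -1288*978 + (2*(35*(-1/14)) + 2*(4*4)) = -1259664 + (2*(-5/2) + 2*16) = -1259664 + (-5 + 32) = -1259664 + 27 = -1259637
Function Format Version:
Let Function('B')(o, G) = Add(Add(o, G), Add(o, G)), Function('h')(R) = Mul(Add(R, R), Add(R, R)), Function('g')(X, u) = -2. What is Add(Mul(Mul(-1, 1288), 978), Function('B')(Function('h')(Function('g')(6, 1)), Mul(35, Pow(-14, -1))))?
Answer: -1259637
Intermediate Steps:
Function('h')(R) = Mul(4, Pow(R, 2)) (Function('h')(R) = Mul(Mul(2, R), Mul(2, R)) = Mul(4, Pow(R, 2)))
Function('B')(o, G) = Add(Mul(2, G), Mul(2, o)) (Function('B')(o, G) = Add(Add(G, o), Add(G, o)) = Add(Mul(2, G), Mul(2, o)))
Add(Mul(Mul(-1, 1288), 978), Function('B')(Function('h')(Function('g')(6, 1)), Mul(35, Pow(-14, -1)))) = Add(Mul(Mul(-1, 1288), 978), Add(Mul(2, Mul(35, Pow(-14, -1))), Mul(2, Mul(4, Pow(-2, 2))))) = Add(Mul(-1288, 978), Add(Mul(2, Mul(35, Rational(-1, 14))), Mul(2, Mul(4, 4)))) = Add(-1259664, Add(Mul(2, Rational(-5, 2)), Mul(2, 16))) = Add(-1259664, Add(-5, 32)) = Add(-1259664, 27) = -1259637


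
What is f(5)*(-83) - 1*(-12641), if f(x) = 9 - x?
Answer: 12309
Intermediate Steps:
f(5)*(-83) - 1*(-12641) = (9 - 1*5)*(-83) - 1*(-12641) = (9 - 5)*(-83) + 12641 = 4*(-83) + 12641 = -332 + 12641 = 12309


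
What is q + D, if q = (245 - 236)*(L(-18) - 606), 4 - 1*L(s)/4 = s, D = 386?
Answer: -4276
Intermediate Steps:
L(s) = 16 - 4*s
q = -4662 (q = (245 - 236)*((16 - 4*(-18)) - 606) = 9*((16 + 72) - 606) = 9*(88 - 606) = 9*(-518) = -4662)
q + D = -4662 + 386 = -4276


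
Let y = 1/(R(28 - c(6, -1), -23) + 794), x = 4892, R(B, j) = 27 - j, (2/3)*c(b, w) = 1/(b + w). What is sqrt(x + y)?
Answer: 3*sqrt(96798571)/422 ≈ 69.943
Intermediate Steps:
c(b, w) = 3/(2*(b + w))
y = 1/844 (y = 1/((27 - 1*(-23)) + 794) = 1/((27 + 23) + 794) = 1/(50 + 794) = 1/844 ≈ 0.0011848)
sqrt(x + y) = sqrt(4892 + 1/844) = sqrt(4128849/844) = 3*sqrt(96798571)/422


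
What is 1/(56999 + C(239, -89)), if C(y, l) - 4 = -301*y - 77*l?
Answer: -1/8083 ≈ -0.00012372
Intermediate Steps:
C(y, l) = 4 - 301*y - 77*l (C(y, l) = 4 + (-301*y - 77*l) = 4 - 301*y - 77*l)
1/(56999 + C(239, -89)) = 1/(56999 + (4 - 301*239 - 77*(-89))) = 1/(56999 + (4 - 71939 + 6853)) = 1/(56999 - 65082) = 1/(-8083) = -1/8083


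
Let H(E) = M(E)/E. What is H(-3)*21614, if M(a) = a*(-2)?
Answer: -43228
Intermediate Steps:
M(a) = -2*a
H(E) = -2 (H(E) = (-2*E)/E = -2)
H(-3)*21614 = -2*21614 = -43228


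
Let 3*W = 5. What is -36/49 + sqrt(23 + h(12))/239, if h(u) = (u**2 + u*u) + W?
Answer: -36/49 + sqrt(2814)/717 ≈ -0.66071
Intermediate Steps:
W = 5/3 (W = (1/3)*5 = 5/3 ≈ 1.6667)
h(u) = 5/3 + 2*u**2 (h(u) = (u**2 + u*u) + 5/3 = (u**2 + u**2) + 5/3 = 2*u**2 + 5/3 = 5/3 + 2*u**2)
-36/49 + sqrt(23 + h(12))/239 = -36/49 + sqrt(23 + (5/3 + 2*12**2))/239 = -36*1/49 + sqrt(23 + (5/3 + 2*144))*(1/239) = -36/49 + sqrt(23 + (5/3 + 288))*(1/239) = -36/49 + sqrt(23 + 869/3)*(1/239) = -36/49 + sqrt(938/3)*(1/239) = -36/49 + (sqrt(2814)/3)*(1/239) = -36/49 + sqrt(2814)/717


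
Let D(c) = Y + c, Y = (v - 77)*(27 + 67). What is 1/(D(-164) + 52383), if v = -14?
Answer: 1/43665 ≈ 2.2902e-5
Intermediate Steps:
Y = -8554 (Y = (-14 - 77)*(27 + 67) = -91*94 = -8554)
D(c) = -8554 + c
1/(D(-164) + 52383) = 1/((-8554 - 164) + 52383) = 1/(-8718 + 52383) = 1/43665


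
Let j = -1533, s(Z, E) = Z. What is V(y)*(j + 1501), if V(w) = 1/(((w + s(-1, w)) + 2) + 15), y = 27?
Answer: -32/43 ≈ -0.74419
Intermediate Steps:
V(w) = 1/(16 + w) (V(w) = 1/(((w - 1) + 2) + 15) = 1/(((-1 + w) + 2) + 15) = 1/((1 + w) + 15) = 1/(16 + w))
V(y)*(j + 1501) = (-1533 + 1501)/(16 + 27) = -32/43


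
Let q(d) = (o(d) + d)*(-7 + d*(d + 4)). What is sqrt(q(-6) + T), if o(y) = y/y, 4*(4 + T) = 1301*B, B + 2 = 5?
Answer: sqrt(3787)/2 ≈ 30.769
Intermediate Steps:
B = 3 (B = -2 + 5 = 3)
T = 3887/4 (T = -4 + (1301*3)/4 = -4 + (1/4)*3903 = -4 + 3903/4 = 3887/4 ≈ 971.75)
o(y) = 1
q(d) = (1 + d)*(-7 + d*(4 + d)) (q(d) = (1 + d)*(-7 + d*(d + 4)) = (1 + d)*(-7 + d*(4 + d)))
sqrt(q(-6) + T) = sqrt((-7 + (-6)**3 - 3*(-6) + 5*(-6)**2) + 3887/4) = sqrt((-7 - 216 + 18 + 5*36) + 3887/4) = sqrt((-7 - 216 + 18 + 180) + 3887/4) = sqrt(-25 + 3887/4) = sqrt(3787/4) = sqrt(3787)/2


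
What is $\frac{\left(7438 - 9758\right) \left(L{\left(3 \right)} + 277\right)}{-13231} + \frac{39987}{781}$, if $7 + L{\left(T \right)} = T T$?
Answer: $\frac{1034593677}{10333411} \approx 100.12$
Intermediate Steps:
$L{\left(T \right)} = -7 + T^{2}$ ($L{\left(T \right)} = -7 + T T = -7 + T^{2}$)
$\frac{\left(7438 - 9758\right) \left(L{\left(3 \right)} + 277\right)}{-13231} + \frac{39987}{781} = \frac{\left(7438 - 9758\right) \left(\left(-7 + 3^{2}\right) + 277\right)}{-13231} + \frac{39987}{781} = - 2320 \left(\left(-7 + 9\right) + 277\right) \left(- \frac{1}{13231}\right) + 39987 \cdot \frac{1}{781} = - 2320 \left(2 + 277\right) \left(- \frac{1}{13231}\right) + \frac{39987}{781} = \left(-2320\right) 279 \left(- \frac{1}{13231}\right) + \frac{39987}{781} = \left(-647280\right) \left(- \frac{1}{13231}\right) + \frac{39987}{781} = \frac{647280}{13231} + \frac{39987}{781} = \frac{1034593677}{10333411}$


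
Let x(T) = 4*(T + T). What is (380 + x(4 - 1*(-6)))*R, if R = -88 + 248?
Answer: 73600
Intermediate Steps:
x(T) = 8*T (x(T) = 4*(2*T) = 8*T)
R = 160
(380 + x(4 - 1*(-6)))*R = (380 + 8*(4 - 1*(-6)))*160 = (380 + 8*(4 + 6))*160 = (380 + 8*10)*160 = (380 + 80)*160 = 460*160 = 73600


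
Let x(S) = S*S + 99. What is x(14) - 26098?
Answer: -25803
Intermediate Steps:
x(S) = 99 + S² (x(S) = S² + 99 = 99 + S²)
x(14) - 26098 = (99 + 14²) - 26098 = (99 + 196) - 26098 = 295 - 26098 = -25803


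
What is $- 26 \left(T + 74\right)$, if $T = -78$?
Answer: $104$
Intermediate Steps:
$- 26 \left(T + 74\right) = - 26 \left(-78 + 74\right) = \left(-26\right) \left(-4\right) = 104$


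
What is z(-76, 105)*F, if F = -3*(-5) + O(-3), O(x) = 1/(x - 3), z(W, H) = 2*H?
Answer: 3115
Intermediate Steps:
O(x) = 1/(-3 + x)
F = 89/6 (F = -3*(-5) + 1/(-3 - 3) = 15 + 1/(-6) = 15 - ⅙ = 89/6 ≈ 14.833)
z(-76, 105)*F = (2*105)*(89/6) = 210*(89/6) = 3115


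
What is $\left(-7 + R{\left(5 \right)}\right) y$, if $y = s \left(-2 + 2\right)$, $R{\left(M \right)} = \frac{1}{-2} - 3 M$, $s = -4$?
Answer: $0$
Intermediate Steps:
$R{\left(M \right)} = - \frac{1}{2} - 3 M$
$y = 0$ ($y = - 4 \left(-2 + 2\right) = \left(-4\right) 0 = 0$)
$\left(-7 + R{\left(5 \right)}\right) y = \left(-7 - \frac{31}{2}\right) 0 = \left(- \frac{45}{2}\right) 0 = 0$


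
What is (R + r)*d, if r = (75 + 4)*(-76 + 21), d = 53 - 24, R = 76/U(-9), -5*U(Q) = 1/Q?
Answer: -26825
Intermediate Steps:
U(Q) = -1/(5*Q)
R = 3420 (R = 76/((-⅕/(-9))) = 76/((-⅕*(-⅑))) = 76/(1/45) = 76*45 = 3420)
d = 29
r = -4345 (r = 79*(-55) = -4345)
(R + r)*d = (3420 - 4345)*29 = -925*29 = -26825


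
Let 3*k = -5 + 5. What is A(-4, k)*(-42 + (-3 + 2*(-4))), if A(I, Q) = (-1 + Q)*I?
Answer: -212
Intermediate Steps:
k = 0 (k = (-5 + 5)/3 = (⅓)*0 = 0)
A(I, Q) = I*(-1 + Q)
A(-4, k)*(-42 + (-3 + 2*(-4))) = (-4*(-1 + 0))*(-42 + (-3 + 2*(-4))) = (-4*(-1))*(-42 + (-3 - 8)) = 4*(-42 - 11) = 4*(-53) = -212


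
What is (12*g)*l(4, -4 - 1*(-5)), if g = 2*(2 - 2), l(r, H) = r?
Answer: 0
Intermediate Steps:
g = 0 (g = 2*0 = 0)
(12*g)*l(4, -4 - 1*(-5)) = (12*0)*4 = 0*4 = 0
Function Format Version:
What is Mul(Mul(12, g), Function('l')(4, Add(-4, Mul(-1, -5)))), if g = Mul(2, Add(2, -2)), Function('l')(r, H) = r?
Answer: 0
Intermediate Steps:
g = 0 (g = Mul(2, 0) = 0)
Mul(Mul(12, g), Function('l')(4, Add(-4, Mul(-1, -5)))) = Mul(Mul(12, 0), 4) = Mul(0, 4) = 0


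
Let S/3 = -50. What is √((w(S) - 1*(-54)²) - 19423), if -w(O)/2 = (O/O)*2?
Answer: I*√22343 ≈ 149.48*I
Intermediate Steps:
S = -150 (S = 3*(-50) = -150)
w(O) = -4 (w(O) = -2*O/O*2 = -2*2 = -4)
√((w(S) - 1*(-54)²) - 19423) = √((-4 - 1*(-54)²) - 19423) = √((-4 - 1*2916) - 19423) = √((-4 - 2916) - 19423) = √(-2920 - 19423) = √(-22343) = I*√22343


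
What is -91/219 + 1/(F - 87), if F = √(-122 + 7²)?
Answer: -714475/1673598 - I*√73/7642 ≈ -0.42691 - 0.001118*I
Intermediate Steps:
F = I*√73 (F = √(-122 + 49) = √(-73) = I*√73 ≈ 8.544*I)
-91/219 + 1/(F - 87) = -91/219 + 1/(I*√73 - 87) = -91*1/219 + 1/(-87 + I*√73) = -91/219 + 1/(-87 + I*√73)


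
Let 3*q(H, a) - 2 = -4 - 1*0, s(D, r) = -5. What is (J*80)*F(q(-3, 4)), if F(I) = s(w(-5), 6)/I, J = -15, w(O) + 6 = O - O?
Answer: -9000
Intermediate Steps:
w(O) = -6 (w(O) = -6 + (O - O) = -6 + 0 = -6)
q(H, a) = -⅔ (q(H, a) = ⅔ + (-4 - 1*0)/3 = ⅔ + (-4 + 0)/3 = ⅔ + (⅓)*(-4) = ⅔ - 4/3 = -⅔)
F(I) = -5/I
(J*80)*F(q(-3, 4)) = (-15*80)*(-5/(-⅔)) = -(-6000)*(-3)/2 = -1200*15/2 = -9000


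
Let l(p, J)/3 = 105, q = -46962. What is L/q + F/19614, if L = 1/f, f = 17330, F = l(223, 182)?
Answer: 6103885483/380068631820 ≈ 0.016060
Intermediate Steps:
l(p, J) = 315 (l(p, J) = 3*105 = 315)
F = 315
L = 1/17330 ≈ 5.7703e-5
L/q + F/19614 = (1/17330)/(-46962) + 315/19614 = (1/17330)*(-1/46962) + 315*(1/19614) = -1/813851460 + 15/934 = 6103885483/380068631820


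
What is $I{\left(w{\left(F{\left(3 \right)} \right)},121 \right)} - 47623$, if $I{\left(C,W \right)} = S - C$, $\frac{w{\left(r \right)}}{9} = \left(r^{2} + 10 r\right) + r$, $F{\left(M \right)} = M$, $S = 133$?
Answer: $-47868$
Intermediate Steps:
$w{\left(r \right)} = 9 r^{2} + 99 r$ ($w{\left(r \right)} = 9 \left(\left(r^{2} + 10 r\right) + r\right) = 9 \left(r^{2} + 11 r\right) = 9 r^{2} + 99 r$)
$I{\left(C,W \right)} = 133 - C$
$I{\left(w{\left(F{\left(3 \right)} \right)},121 \right)} - 47623 = \left(133 - 9 \cdot 3 \left(11 + 3\right)\right) - 47623 = \left(133 - 9 \cdot 3 \cdot 14\right) - 47623 = \left(133 - 378\right) - 47623 = -245 - 47623 = -47868$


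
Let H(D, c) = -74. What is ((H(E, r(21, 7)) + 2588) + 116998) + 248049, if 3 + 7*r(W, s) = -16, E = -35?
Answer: 367561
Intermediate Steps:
r(W, s) = -19/7 (r(W, s) = -3/7 + (⅐)*(-16) = -3/7 - 16/7 = -19/7)
((H(E, r(21, 7)) + 2588) + 116998) + 248049 = ((-74 + 2588) + 116998) + 248049 = (2514 + 116998) + 248049 = 119512 + 248049 = 367561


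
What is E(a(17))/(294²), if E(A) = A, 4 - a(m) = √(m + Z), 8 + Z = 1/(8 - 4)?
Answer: 1/21609 - √37/172872 ≈ 1.1091e-5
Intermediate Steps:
Z = -31/4 (Z = -8 + 1/(8 - 4) = -8 + 1/4 = -8 + ¼ = -31/4 ≈ -7.7500)
a(m) = 4 - √(-31/4 + m) (a(m) = 4 - √(m - 31/4) = 4 - √(-31/4 + m))
E(a(17))/(294²) = (4 - √(-31 + 4*17)/2)/(294²) = (4 - √(-31 + 68)/2)/86436 = (4 - √37/2)*(1/86436) = 1/21609 - √37/172872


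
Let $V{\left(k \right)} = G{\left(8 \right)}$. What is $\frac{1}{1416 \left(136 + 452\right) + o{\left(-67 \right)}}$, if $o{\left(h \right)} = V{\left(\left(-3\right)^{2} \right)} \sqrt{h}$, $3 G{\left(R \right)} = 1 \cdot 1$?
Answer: $\frac{7493472}{6239124735043} - \frac{3 i \sqrt{67}}{6239124735043} \approx 1.201 \cdot 10^{-6} - 3.9358 \cdot 10^{-12} i$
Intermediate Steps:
$G{\left(R \right)} = \frac{1}{3}$ ($G{\left(R \right)} = \frac{1 \cdot 1}{3} = \frac{1}{3} \cdot 1 = \frac{1}{3}$)
$V{\left(k \right)} = \frac{1}{3}$
$o{\left(h \right)} = \frac{\sqrt{h}}{3}$
$\frac{1}{1416 \left(136 + 452\right) + o{\left(-67 \right)}} = \frac{1}{1416 \left(136 + 452\right) + \frac{\sqrt{-67}}{3}} = \frac{1}{1416 \cdot 588 + \frac{i \sqrt{67}}{3}} = \frac{1}{832608 + \frac{i \sqrt{67}}{3}}$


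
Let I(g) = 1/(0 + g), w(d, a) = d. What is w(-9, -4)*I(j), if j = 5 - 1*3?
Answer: -9/2 ≈ -4.5000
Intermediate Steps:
j = 2 (j = 5 - 3 = 2)
I(g) = 1/g
w(-9, -4)*I(j) = -9/2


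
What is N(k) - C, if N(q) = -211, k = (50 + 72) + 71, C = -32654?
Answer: 32443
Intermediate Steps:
k = 193 (k = 122 + 71 = 193)
N(k) - C = -211 - 1*(-32654) = -211 + 32654 = 32443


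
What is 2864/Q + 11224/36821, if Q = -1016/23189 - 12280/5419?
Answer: -828024135735433/667994210144 ≈ -1239.6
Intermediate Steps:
Q = -290266624/125661191 (Q = -1016*1/23189 - 12280*1/5419 = -1016/23189 - 12280/5419 = -290266624/125661191 ≈ -2.3099)
2864/Q + 11224/36821 = 2864/(-290266624/125661191) + 11224/36821 = 2864*(-125661191/290266624) + 11224*(1/36821) = -22493353189/18141664 + 11224/36821 = -828024135735433/667994210144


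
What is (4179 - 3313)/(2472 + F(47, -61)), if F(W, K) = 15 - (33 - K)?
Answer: 866/2393 ≈ 0.36189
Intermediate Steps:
F(W, K) = -18 + K (F(W, K) = 15 + (-33 + K) = -18 + K)
(4179 - 3313)/(2472 + F(47, -61)) = (4179 - 3313)/(2472 + (-18 - 61)) = 866/(2472 - 79) = 866/2393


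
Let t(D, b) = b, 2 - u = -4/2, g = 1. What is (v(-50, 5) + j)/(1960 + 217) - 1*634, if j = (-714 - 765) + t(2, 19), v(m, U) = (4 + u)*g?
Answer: -1381670/2177 ≈ -634.67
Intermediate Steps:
u = 4 (u = 2 - (-4)/2 = 2 - 1*(-2) = 2 + 2 = 4)
v(m, U) = 8 (v(m, U) = (4 + 4)*1 = 8*1 = 8)
j = -1460 (j = (-714 - 765) + 19 = -1479 + 19 = -1460)
(v(-50, 5) + j)/(1960 + 217) - 1*634 = (8 - 1460)/(1960 + 217) - 1*634 = -1452/2177 - 634 = -1381670/2177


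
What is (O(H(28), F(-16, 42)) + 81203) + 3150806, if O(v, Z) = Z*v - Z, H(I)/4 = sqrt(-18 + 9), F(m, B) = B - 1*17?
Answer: 3231984 + 300*I ≈ 3.232e+6 + 300.0*I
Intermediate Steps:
F(m, B) = -17 + B (F(m, B) = B - 17 = -17 + B)
H(I) = 12*I (H(I) = 4*sqrt(-18 + 9) = 4*sqrt(-9) = 4*(3*I) = 12*I)
O(v, Z) = -Z + Z*v
(O(H(28), F(-16, 42)) + 81203) + 3150806 = ((-17 + 42)*(-1 + 12*I) + 81203) + 3150806 = (25*(-1 + 12*I) + 81203) + 3150806 = ((-25 + 300*I) + 81203) + 3150806 = (81178 + 300*I) + 3150806 = 3231984 + 300*I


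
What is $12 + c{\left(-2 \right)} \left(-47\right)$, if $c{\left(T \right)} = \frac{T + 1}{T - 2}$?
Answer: $\frac{1}{4} \approx 0.25$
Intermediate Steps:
$c{\left(T \right)} = \frac{1 + T}{-2 + T}$
$12 + c{\left(-2 \right)} \left(-47\right) = 12 + \frac{1 - 2}{-2 - 2} \left(-47\right) = 12 + \frac{1}{-4} \left(-1\right) \left(-47\right) = 12 + \left(- \frac{1}{4}\right) \left(-1\right) \left(-47\right) = 12 + \frac{1}{4} \left(-47\right) = 12 - \frac{47}{4} = \frac{1}{4}$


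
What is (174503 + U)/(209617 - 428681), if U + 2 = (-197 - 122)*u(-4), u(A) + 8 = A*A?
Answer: -171949/219064 ≈ -0.78493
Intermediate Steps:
u(A) = -8 + A² (u(A) = -8 + A*A = -8 + A²)
U = -2554 (U = -2 + (-197 - 122)*(-8 + (-4)²) = -2 - 319*(-8 + 16) = -2 - 319*8 = -2 - 2552 = -2554)
(174503 + U)/(209617 - 428681) = (174503 - 2554)/(209617 - 428681) = 171949/(-219064) = 171949*(-1/219064) = -171949/219064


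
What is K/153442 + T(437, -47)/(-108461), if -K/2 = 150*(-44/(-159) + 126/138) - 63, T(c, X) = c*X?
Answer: 1905600611428/10143587148439 ≈ 0.18786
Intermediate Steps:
T(c, X) = X*c
K = -281506/1219 (K = -2*(150*(-44/(-159) + 126/138) - 63) = -2*(150*(-44*(-1/159) + 126*(1/138)) - 63) = -2*(150*(44/159 + 21/23) - 63) = -2*(150*(4351/3657) - 63) = -2*(217550/1219 - 63) = -2*140753/1219 = -281506/1219 ≈ -230.93)
K/153442 + T(437, -47)/(-108461) = -281506/1219/153442 - 47*437/(-108461) = -281506/1219*1/153442 - 20539*(-1/108461) = -140753/93522899 + 20539/108461 = 1905600611428/10143587148439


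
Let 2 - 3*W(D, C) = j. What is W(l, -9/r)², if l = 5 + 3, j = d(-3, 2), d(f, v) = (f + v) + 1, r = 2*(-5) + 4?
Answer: 4/9 ≈ 0.44444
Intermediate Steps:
r = -6 (r = -10 + 4 = -6)
d(f, v) = 1 + f + v
j = 0 (j = 1 - 3 + 2 = 0)
l = 8
W(D, C) = ⅔ (W(D, C) = ⅔ - ⅓*0 = ⅔ + 0 = ⅔)
W(l, -9/r)² = (⅔)² = 4/9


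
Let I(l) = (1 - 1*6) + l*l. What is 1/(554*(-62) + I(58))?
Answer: -1/30989 ≈ -3.2270e-5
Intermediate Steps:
I(l) = -5 + l**2 (I(l) = (1 - 6) + l**2 = -5 + l**2)
1/(554*(-62) + I(58)) = 1/(554*(-62) + (-5 + 58**2)) = 1/(-34348 + (-5 + 3364)) = 1/(-34348 + 3359) = 1/(-30989) = -1/30989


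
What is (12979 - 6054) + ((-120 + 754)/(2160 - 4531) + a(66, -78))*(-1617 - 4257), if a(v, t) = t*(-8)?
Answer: -8670463205/2371 ≈ -3.6569e+6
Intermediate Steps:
a(v, t) = -8*t
(12979 - 6054) + ((-120 + 754)/(2160 - 4531) + a(66, -78))*(-1617 - 4257) = (12979 - 6054) + ((-120 + 754)/(2160 - 4531) - 8*(-78))*(-1617 - 4257) = 6925 + (634/(-2371) + 624)*(-5874) = 6925 + (634*(-1/2371) + 624)*(-5874) = 6925 + (-634/2371 + 624)*(-5874) = 6925 + (1478870/2371)*(-5874) = 6925 - 8686882380/2371 = -8670463205/2371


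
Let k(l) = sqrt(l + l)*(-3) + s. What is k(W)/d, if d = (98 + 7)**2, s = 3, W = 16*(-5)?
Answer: 1/3675 - 4*I*sqrt(10)/3675 ≈ 0.00027211 - 0.0034419*I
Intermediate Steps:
W = -80
k(l) = 3 - 3*sqrt(2)*sqrt(l) (k(l) = sqrt(l + l)*(-3) + 3 = sqrt(2*l)*(-3) + 3 = (sqrt(2)*sqrt(l))*(-3) + 3 = -3*sqrt(2)*sqrt(l) + 3 = 3 - 3*sqrt(2)*sqrt(l))
d = 11025 (d = 105**2 = 11025)
k(W)/d = (3 - 3*sqrt(2)*sqrt(-80))/11025 = (3 - 3*sqrt(2)*4*I*sqrt(5))*(1/11025) = (3 - 12*I*sqrt(10))*(1/11025) = 1/3675 - 4*I*sqrt(10)/3675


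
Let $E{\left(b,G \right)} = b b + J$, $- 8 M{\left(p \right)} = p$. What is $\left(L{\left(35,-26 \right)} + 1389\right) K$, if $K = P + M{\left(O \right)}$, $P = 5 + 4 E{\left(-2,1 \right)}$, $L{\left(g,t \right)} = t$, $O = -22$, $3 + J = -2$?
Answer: $\frac{20445}{4} \approx 5111.3$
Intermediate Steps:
$J = -5$ ($J = -3 - 2 = -5$)
$M{\left(p \right)} = - \frac{p}{8}$
$E{\left(b,G \right)} = -5 + b^{2}$ ($E{\left(b,G \right)} = b b - 5 = b^{2} - 5 = -5 + b^{2}$)
$P = 1$ ($P = 5 + 4 \left(-5 + \left(-2\right)^{2}\right) = 5 + 4 \left(-5 + 4\right) = 5 + 4 \left(-1\right) = 5 - 4 = 1$)
$K = \frac{15}{4}$ ($K = 1 - - \frac{11}{4} = 1 + \frac{11}{4} = \frac{15}{4} \approx 3.75$)
$\left(L{\left(35,-26 \right)} + 1389\right) K = \left(-26 + 1389\right) \frac{15}{4} = 1363 \cdot \frac{15}{4} = \frac{20445}{4}$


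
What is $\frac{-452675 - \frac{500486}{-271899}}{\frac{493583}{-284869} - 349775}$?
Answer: $\frac{35062069450921591}{27092165376422142} \approx 1.2942$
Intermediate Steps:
$\frac{-452675 - \frac{500486}{-271899}}{\frac{493583}{-284869} - 349775} = \frac{-452675 - - \frac{500486}{271899}}{493583 \left(- \frac{1}{284869}\right) - 349775} = \frac{-452675 + \frac{500486}{271899}}{- \frac{493583}{284869} - 349775} = - \frac{123081379339}{271899 \left(- \frac{99640548058}{284869}\right)} = \left(- \frac{123081379339}{271899}\right) \left(- \frac{284869}{99640548058}\right) = \frac{35062069450921591}{27092165376422142}$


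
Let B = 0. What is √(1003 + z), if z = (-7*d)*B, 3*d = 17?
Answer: √1003 ≈ 31.670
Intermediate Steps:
d = 17/3 (d = (⅓)*17 = 17/3 ≈ 5.6667)
z = 0 (z = -7*17/3*0 = -119/3*0 = 0)
√(1003 + z) = √(1003 + 0) = √1003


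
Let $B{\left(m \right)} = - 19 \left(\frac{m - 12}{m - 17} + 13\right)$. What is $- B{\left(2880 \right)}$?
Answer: $\frac{761653}{2863} \approx 266.03$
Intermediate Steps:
$B{\left(m \right)} = -247 - \frac{19 \left(-12 + m\right)}{-17 + m}$ ($B{\left(m \right)} = - 19 \left(\frac{-12 + m}{-17 + m} + 13\right) = - 19 \left(13 + \frac{-12 + m}{-17 + m}\right) = -247 - \frac{19 \left(-12 + m\right)}{-17 + m}$)
$- B{\left(2880 \right)} = - \frac{19 \left(233 - 40320\right)}{-17 + 2880} = - \frac{19 \left(233 - 40320\right)}{2863} = - \frac{19 \left(-40087\right)}{2863} = \left(-1\right) \left(- \frac{761653}{2863}\right) = \frac{761653}{2863}$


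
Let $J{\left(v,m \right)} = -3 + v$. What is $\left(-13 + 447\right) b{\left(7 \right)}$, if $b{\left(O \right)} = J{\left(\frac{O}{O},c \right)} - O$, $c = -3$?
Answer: $-3906$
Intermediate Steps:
$b{\left(O \right)} = -2 - O$ ($b{\left(O \right)} = \left(-3 + \frac{O}{O}\right) - O = \left(-3 + 1\right) - O = -2 - O$)
$\left(-13 + 447\right) b{\left(7 \right)} = \left(-13 + 447\right) \left(-2 - 7\right) = 434 \left(-2 - 7\right) = 434 \left(-9\right) = -3906$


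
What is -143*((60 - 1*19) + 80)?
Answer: -17303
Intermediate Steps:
-143*((60 - 1*19) + 80) = -143*((60 - 19) + 80) = -143*(41 + 80) = -143*121 = -17303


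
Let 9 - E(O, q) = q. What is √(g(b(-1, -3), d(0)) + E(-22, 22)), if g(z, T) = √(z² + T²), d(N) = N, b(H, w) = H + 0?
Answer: 2*I*√3 ≈ 3.4641*I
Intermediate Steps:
b(H, w) = H
E(O, q) = 9 - q
g(z, T) = √(T² + z²)
√(g(b(-1, -3), d(0)) + E(-22, 22)) = √(√(0² + (-1)²) + (9 - 1*22)) = √(√(0 + 1) + (9 - 22)) = √(√1 - 13) = √(1 - 13) = √(-12) = 2*I*√3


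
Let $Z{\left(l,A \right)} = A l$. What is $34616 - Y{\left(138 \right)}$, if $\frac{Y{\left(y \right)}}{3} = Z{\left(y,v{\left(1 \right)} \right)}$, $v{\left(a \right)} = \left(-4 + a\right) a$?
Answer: $35858$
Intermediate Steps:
$v{\left(a \right)} = a \left(-4 + a\right)$
$Y{\left(y \right)} = - 9 y$ ($Y{\left(y \right)} = 3 \cdot 1 \left(-4 + 1\right) y = 3 \cdot 1 \left(-3\right) y = 3 \left(- 3 y\right) = - 9 y$)
$34616 - Y{\left(138 \right)} = 34616 - \left(-9\right) 138 = 34616 - -1242 = 34616 + 1242 = 35858$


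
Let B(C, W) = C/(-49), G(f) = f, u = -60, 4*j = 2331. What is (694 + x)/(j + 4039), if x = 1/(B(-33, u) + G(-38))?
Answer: 5077108/33812723 ≈ 0.15015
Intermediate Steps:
j = 2331/4 (j = (¼)*2331 = 2331/4 ≈ 582.75)
B(C, W) = -C/49 (B(C, W) = C*(-1/49) = -C/49)
x = -49/1829 (x = 1/(-1/49*(-33) - 38) = 1/(33/49 - 38) = 1/(-1829/49) = -49/1829 ≈ -0.026791)
(694 + x)/(j + 4039) = (694 - 49/1829)/(2331/4 + 4039) = 1269277/(1829*(18487/4)) = (1269277/1829)*(4/18487) = 5077108/33812723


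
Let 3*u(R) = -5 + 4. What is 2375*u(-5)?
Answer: -2375/3 ≈ -791.67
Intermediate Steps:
u(R) = -⅓ (u(R) = (-5 + 4)/3 = (⅓)*(-1) = -⅓)
2375*u(-5) = 2375*(-⅓) = -2375/3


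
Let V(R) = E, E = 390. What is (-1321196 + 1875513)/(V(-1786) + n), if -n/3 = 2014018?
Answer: -554317/6041664 ≈ -0.091749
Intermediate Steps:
n = -6042054 (n = -3*2014018 = -6042054)
V(R) = 390
(-1321196 + 1875513)/(V(-1786) + n) = (-1321196 + 1875513)/(390 - 6042054) = 554317/(-6041664) = 554317*(-1/6041664) = -554317/6041664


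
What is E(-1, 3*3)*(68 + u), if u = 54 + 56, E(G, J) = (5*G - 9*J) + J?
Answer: -13706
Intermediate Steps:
E(G, J) = -8*J + 5*G (E(G, J) = (-9*J + 5*G) + J = -8*J + 5*G)
u = 110
E(-1, 3*3)*(68 + u) = (-24*3 + 5*(-1))*(68 + 110) = (-8*9 - 5)*178 = (-72 - 5)*178 = -77*178 = -13706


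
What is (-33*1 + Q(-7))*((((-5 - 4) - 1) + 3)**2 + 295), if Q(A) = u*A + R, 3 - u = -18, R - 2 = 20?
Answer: -54352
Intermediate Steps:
R = 22 (R = 2 + 20 = 22)
u = 21 (u = 3 - 1*(-18) = 3 + 18 = 21)
Q(A) = 22 + 21*A (Q(A) = 21*A + 22 = 22 + 21*A)
(-33*1 + Q(-7))*((((-5 - 4) - 1) + 3)**2 + 295) = (-33*1 + (22 + 21*(-7)))*((((-5 - 4) - 1) + 3)**2 + 295) = (-33 + (22 - 147))*(((-9 - 1) + 3)**2 + 295) = (-33 - 125)*((-10 + 3)**2 + 295) = -158*((-7)**2 + 295) = -158*(49 + 295) = -158*344 = -54352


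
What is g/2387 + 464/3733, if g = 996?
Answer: 4825636/8910671 ≈ 0.54156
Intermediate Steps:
g/2387 + 464/3733 = 996/2387 + 464/3733 = 4825636/8910671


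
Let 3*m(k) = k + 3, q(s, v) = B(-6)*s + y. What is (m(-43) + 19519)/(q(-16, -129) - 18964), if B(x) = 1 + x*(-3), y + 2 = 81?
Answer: -58517/57567 ≈ -1.0165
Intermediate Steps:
y = 79 (y = -2 + 81 = 79)
B(x) = 1 - 3*x
q(s, v) = 79 + 19*s (q(s, v) = (1 - 3*(-6))*s + 79 = (1 + 18)*s + 79 = 19*s + 79 = 79 + 19*s)
m(k) = 1 + k/3 (m(k) = (k + 3)/3 = (3 + k)/3 = 1 + k/3)
(m(-43) + 19519)/(q(-16, -129) - 18964) = ((1 + (1/3)*(-43)) + 19519)/((79 + 19*(-16)) - 18964) = ((1 - 43/3) + 19519)/((79 - 304) - 18964) = (-40/3 + 19519)/(-225 - 18964) = (58517/3)/(-19189) = (58517/3)*(-1/19189) = -58517/57567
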